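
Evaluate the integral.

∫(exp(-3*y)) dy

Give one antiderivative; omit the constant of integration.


Answer: -exp(-3*y)/3.


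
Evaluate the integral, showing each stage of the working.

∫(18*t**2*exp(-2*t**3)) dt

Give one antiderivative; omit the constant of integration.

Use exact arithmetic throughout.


Step 1. Substitute u = t**3, turning ∫(18*t**2*exp(-2*t**3)) dt into ∫(6*exp(-2*u)) du: now ∫(6*exp(-2*u)) du.
Step 2. Evaluate the standard form: now -3*exp(-2*u).
Step 3. Substitute back u = t**3: now -3*exp(-2*t**3).
Answer: -3*exp(-2*t**3).


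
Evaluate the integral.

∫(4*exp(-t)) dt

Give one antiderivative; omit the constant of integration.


Answer: -4*exp(-t).


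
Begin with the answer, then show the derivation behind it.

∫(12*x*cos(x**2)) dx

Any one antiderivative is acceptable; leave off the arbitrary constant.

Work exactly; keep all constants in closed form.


The answer is 6*sin(x**2).
Step 1. Substitute u = x**2, turning ∫(12*x*cos(x**2)) dx into ∫(6*cos(u)) du: now ∫(6*cos(u)) du.
Step 2. Evaluate the standard form: now 6*sin(u).
Step 3. Substitute back u = x**2: now 6*sin(x**2).
Answer: 6*sin(x**2).


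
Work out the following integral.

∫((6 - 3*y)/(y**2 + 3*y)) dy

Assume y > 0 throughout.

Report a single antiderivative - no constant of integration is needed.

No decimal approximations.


Answer: 2*log(y) - 5*log(y + 3).


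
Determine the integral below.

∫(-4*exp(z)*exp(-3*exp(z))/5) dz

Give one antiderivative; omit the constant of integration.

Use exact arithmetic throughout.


Answer: 4*exp(-3*exp(z))/15.


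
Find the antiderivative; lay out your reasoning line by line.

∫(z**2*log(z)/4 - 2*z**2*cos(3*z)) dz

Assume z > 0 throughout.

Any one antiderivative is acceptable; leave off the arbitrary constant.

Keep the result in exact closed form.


Step 1. Rewrite: now ∫(z**2*log(z)/4) dz + ∫(-2*z**2*cos(3*z)) dz.
Step 2. Integrate ∫(-2*z**2*cos(3*z)) dz by parts with u = z**2, dv = (-2*cos(3*z)) dz, so v = -2*sin(3*z)/3: now -2*z**2*sin(3*z)/3 + ∫(4*z*sin(3*z)/3) dz + ∫(z**2*log(z)/4) dz.
Step 3. Integrate ∫(4*z*sin(3*z)/3) dz by parts with u = z, dv = (4*sin(3*z)/3) dz, so v = -4*cos(3*z)/9: now -2*z**2*sin(3*z)/3 - 4*z*cos(3*z)/9 + ∫(z**2*log(z)/4) dz + ∫(4*cos(3*z)/9) dz.
Step 4. Evaluate the standard form: now -2*z**2*sin(3*z)/3 - 4*z*cos(3*z)/9 + 4*sin(3*z)/27 + ∫(z**2*log(z)/4) dz.
Step 5. Integrate ∫(z**2*log(z)/4) dz by parts with u = log(z), dv = (z**2/4) dz, so v = z**3/12 [assuming z > 0]: now z**3*log(z)/12 - 2*z**2*sin(3*z)/3 - 4*z*cos(3*z)/9 + 4*sin(3*z)/27 + ∫(-z**2/12) dz.
Step 6. Evaluate the standard form: now z**3*log(z)/12 - z**3/36 - 2*z**2*sin(3*z)/3 - 4*z*cos(3*z)/9 + 4*sin(3*z)/27.
Answer: z**3*log(z)/12 - z**3/36 - 2*z**2*sin(3*z)/3 - 4*z*cos(3*z)/9 + 4*sin(3*z)/27.


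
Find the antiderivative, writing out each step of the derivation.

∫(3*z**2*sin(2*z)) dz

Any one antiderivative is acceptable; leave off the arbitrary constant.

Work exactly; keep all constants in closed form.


Step 1. Integrate ∫(3*z**2*sin(2*z)) dz by parts with u = z**2, dv = (3*sin(2*z)) dz, so v = -3*cos(2*z)/2: now -3*z**2*cos(2*z)/2 + ∫(3*z*cos(2*z)) dz.
Step 2. Integrate ∫(3*z*cos(2*z)) dz by parts with u = z, dv = (3*cos(2*z)) dz, so v = 3*sin(2*z)/2: now -3*z**2*cos(2*z)/2 + 3*z*sin(2*z)/2 + ∫(-3*sin(2*z)/2) dz.
Step 3. Evaluate the standard form: now -3*z**2*cos(2*z)/2 + 3*z*sin(2*z)/2 + 3*cos(2*z)/4.
Answer: -3*z**2*cos(2*z)/2 + 3*z*sin(2*z)/2 + 3*cos(2*z)/4.


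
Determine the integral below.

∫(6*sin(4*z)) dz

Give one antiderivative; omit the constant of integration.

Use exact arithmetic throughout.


Answer: -3*cos(4*z)/2.


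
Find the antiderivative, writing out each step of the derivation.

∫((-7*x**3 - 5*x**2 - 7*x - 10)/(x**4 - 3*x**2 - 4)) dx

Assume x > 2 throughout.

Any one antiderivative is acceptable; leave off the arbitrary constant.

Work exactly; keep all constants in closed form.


Step 1. Decompose ∫((-7*x**3 - 5*x**2 - 7*x - 10)/(x**4 - 3*x**2 - 4)) dx by partial fractions, (-7*x**3 - 5*x**2 - 7*x - 10)/(x**4 - 3*x**2 - 4) = 1/(x**2 + 1) - 2/(x + 2) - 5/(x - 2): now ∫(-5/(x - 2)) dx + ∫(-2/(x + 2)) dx + ∫(1/(x**2 + 1)) dx.
Step 2. Evaluate the standard form [assuming x > 2]: now -5*log(x - 2) + ∫(-2/(x + 2)) dx + ∫(1/(x**2 + 1)) dx.
Step 3. Evaluate the standard form [assuming x > -2]: now -5*log(x - 2) - 2*log(x + 2) + ∫(1/(x**2 + 1)) dx.
Step 4. Evaluate the standard form: now -5*log(x - 2) - 2*log(x + 2) + atan(x).
Answer: -5*log(x - 2) - 2*log(x + 2) + atan(x).


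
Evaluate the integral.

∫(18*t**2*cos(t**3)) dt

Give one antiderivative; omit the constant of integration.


Answer: 6*sin(t**3).


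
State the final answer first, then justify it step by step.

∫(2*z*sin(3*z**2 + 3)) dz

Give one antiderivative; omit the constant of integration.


The answer is -cos(3*z**2 + 3)/3.
Step 1. Substitute u = z**2 + 1, turning ∫(2*z*sin(3*z**2 + 3)) dz into ∫(sin(3*u)) du: now ∫(sin(3*u)) du.
Step 2. Evaluate the standard form: now -cos(3*u)/3.
Step 3. Substitute back u = z**2 + 1: now -cos(3*z**2 + 3)/3.
Answer: -cos(3*z**2 + 3)/3.


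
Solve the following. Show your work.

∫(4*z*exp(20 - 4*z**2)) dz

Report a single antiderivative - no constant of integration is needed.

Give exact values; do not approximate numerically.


Step 1. Substitute u = z**2 - 5, turning ∫(4*z*exp(20 - 4*z**2)) dz into ∫(2*exp(-4*u)) du: now ∫(2*exp(-4*u)) du.
Step 2. Evaluate the standard form: now -exp(-4*u)/2.
Step 3. Substitute back u = z**2 - 5: now -exp(20 - 4*z**2)/2.
Answer: -exp(20 - 4*z**2)/2.


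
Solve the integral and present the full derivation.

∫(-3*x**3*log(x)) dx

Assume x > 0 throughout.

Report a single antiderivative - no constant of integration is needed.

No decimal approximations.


Step 1. Integrate ∫(-3*x**3*log(x)) dx by parts with u = log(x), dv = (-3*x**3) dx, so v = -3*x**4/4 [assuming x > 0]: now -3*x**4*log(x)/4 + ∫(3*x**3/4) dx.
Step 2. Evaluate the standard form: now -3*x**4*log(x)/4 + 3*x**4/16.
Answer: -3*x**4*log(x)/4 + 3*x**4/16.


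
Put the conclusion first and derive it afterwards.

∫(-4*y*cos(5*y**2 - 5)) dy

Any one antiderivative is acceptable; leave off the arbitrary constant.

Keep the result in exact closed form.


The answer is -2*sin(5*y**2 - 5)/5.
Step 1. Substitute u = y**2 - 1, turning ∫(-4*y*cos(5*y**2 - 5)) dy into ∫(-2*cos(5*u)) du: now ∫(-2*cos(5*u)) du.
Step 2. Evaluate the standard form: now -2*sin(5*u)/5.
Step 3. Substitute back u = y**2 - 1: now -2*sin(5*y**2 - 5)/5.
Answer: -2*sin(5*y**2 - 5)/5.


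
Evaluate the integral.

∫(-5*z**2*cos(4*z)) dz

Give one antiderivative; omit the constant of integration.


Answer: -5*z**2*sin(4*z)/4 - 5*z*cos(4*z)/8 + 5*sin(4*z)/32.


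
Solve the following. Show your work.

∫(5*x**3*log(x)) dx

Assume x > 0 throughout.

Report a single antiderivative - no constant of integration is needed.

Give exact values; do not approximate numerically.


Step 1. Integrate ∫(5*x**3*log(x)) dx by parts with u = log(x), dv = (5*x**3) dx, so v = 5*x**4/4 [assuming x > 0]: now 5*x**4*log(x)/4 + ∫(-5*x**3/4) dx.
Step 2. Evaluate the standard form: now 5*x**4*log(x)/4 - 5*x**4/16.
Answer: 5*x**4*log(x)/4 - 5*x**4/16.


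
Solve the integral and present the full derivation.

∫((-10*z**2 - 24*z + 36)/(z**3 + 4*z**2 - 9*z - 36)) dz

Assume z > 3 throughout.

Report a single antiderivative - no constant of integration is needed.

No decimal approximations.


Step 1. Decompose ∫((-10*z**2 - 24*z + 36)/(z**3 + 4*z**2 - 9*z - 36)) dz by partial fractions, (-10*z**2 - 24*z + 36)/(z**3 + 4*z**2 - 9*z - 36) = -4/(z + 4) - 3/(z + 3) - 3/(z - 3): now ∫(-3/(z - 3)) dz + ∫(-3/(z + 3)) dz + ∫(-4/(z + 4)) dz.
Step 2. Evaluate the standard form [assuming z > -4]: now -4*log(z + 4) + ∫(-3/(z - 3)) dz + ∫(-3/(z + 3)) dz.
Step 3. Evaluate the standard form [assuming z > 3]: now -3*log(z - 3) - 4*log(z + 4) + ∫(-3/(z + 3)) dz.
Step 4. Evaluate the standard form [assuming z > -3]: now -3*log(z - 3) - 3*log(z + 3) - 4*log(z + 4).
Answer: -3*log(z - 3) - 3*log(z + 3) - 4*log(z + 4).


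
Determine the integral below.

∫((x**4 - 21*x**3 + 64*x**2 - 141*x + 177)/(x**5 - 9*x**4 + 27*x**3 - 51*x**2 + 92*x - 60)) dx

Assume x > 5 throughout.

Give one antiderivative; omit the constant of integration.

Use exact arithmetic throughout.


Answer: -4*log(x - 5) + 3*log(x - 3) + 2*log(x - 1) - 3*atan(x/2)/2.


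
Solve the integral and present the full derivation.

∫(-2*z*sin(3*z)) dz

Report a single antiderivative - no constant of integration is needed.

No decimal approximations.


Step 1. Integrate ∫(-2*z*sin(3*z)) dz by parts with u = z, dv = (-2*sin(3*z)) dz, so v = 2*cos(3*z)/3: now 2*z*cos(3*z)/3 + ∫(-2*cos(3*z)/3) dz.
Step 2. Evaluate the standard form: now 2*z*cos(3*z)/3 - 2*sin(3*z)/9.
Answer: 2*z*cos(3*z)/3 - 2*sin(3*z)/9.


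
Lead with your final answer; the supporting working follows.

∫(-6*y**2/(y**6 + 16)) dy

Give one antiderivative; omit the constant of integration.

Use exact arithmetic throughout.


The answer is -atan(y**3/4)/2.
Step 1. Substitute u = y**3, turning ∫(-6*y**2/(y**6 + 16)) dy into ∫(-2/(u**2 + 16)) du: now ∫(-2/(u**2 + 16)) du.
Step 2. Evaluate the standard form: now -atan(u/4)/2.
Step 3. Substitute back u = y**3: now -atan(y**3/4)/2.
Answer: -atan(y**3/4)/2.


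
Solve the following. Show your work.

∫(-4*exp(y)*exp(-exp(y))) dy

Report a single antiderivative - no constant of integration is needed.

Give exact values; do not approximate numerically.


Step 1. Substitute u = exp(y), turning ∫(-4*exp(y)*exp(-exp(y))) dy into ∫(-4*exp(-u)) du: now ∫(-4*exp(-u)) du.
Step 2. Evaluate the standard form: now 4*exp(-u).
Step 3. Substitute back u = exp(y): now 4*exp(-exp(y)).
Answer: 4*exp(-exp(y)).


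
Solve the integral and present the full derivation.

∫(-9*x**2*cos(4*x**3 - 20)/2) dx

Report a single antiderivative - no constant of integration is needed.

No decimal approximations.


Step 1. Substitute u = x**3 - 5, turning ∫(-9*x**2*cos(4*x**3 - 20)/2) dx into ∫(-3*cos(4*u)/2) du: now ∫(-3*cos(4*u)/2) du.
Step 2. Evaluate the standard form: now -3*sin(4*u)/8.
Step 3. Substitute back u = x**3 - 5: now -3*sin(4*x**3 - 20)/8.
Answer: -3*sin(4*x**3 - 20)/8.


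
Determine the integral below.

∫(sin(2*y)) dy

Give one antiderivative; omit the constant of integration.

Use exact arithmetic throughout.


Answer: -cos(2*y)/2.


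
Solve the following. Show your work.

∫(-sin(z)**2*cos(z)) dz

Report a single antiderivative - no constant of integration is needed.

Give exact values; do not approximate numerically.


Step 1. Substitute u = sin(z), turning ∫(-sin(z)**2*cos(z)) dz into ∫(-u**2) du: now ∫(-u**2) du.
Step 2. Evaluate the standard form: now -u**3/3.
Step 3. Substitute back u = sin(z): now -sin(z)**3/3.
Answer: -sin(z)**3/3.


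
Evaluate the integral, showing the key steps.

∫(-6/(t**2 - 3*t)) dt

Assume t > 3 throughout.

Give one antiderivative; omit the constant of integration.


Step 1. Decompose ∫(-6/(t**2 - 3*t)) dt by partial fractions, -6/(t**2 - 3*t) = -2/(t - 3) + 2/t: now ∫(2/t) dt + ∫(-2/(t - 3)) dt.
Step 2. Evaluate the standard form [assuming t > 3]: now -2*log(t - 3) + ∫(2/t) dt.
Step 3. Evaluate the standard form [assuming t > 0]: now 2*log(t) - 2*log(t - 3).
Answer: 2*log(t) - 2*log(t - 3).


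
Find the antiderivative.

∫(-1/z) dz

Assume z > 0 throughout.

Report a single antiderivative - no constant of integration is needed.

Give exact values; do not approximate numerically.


Answer: -log(z).


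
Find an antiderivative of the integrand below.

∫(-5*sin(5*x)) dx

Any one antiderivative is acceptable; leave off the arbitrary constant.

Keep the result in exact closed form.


Answer: cos(5*x).


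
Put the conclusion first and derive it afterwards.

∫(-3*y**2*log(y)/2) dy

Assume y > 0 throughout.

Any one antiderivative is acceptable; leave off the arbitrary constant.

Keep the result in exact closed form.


The answer is -y**3*log(y)/2 + y**3/6.
Step 1. Integrate ∫(-3*y**2*log(y)/2) dy by parts with u = log(y), dv = (-3*y**2/2) dy, so v = -y**3/2 [assuming y > 0]: now -y**3*log(y)/2 + ∫(y**2/2) dy.
Step 2. Evaluate the standard form: now -y**3*log(y)/2 + y**3/6.
Answer: -y**3*log(y)/2 + y**3/6.


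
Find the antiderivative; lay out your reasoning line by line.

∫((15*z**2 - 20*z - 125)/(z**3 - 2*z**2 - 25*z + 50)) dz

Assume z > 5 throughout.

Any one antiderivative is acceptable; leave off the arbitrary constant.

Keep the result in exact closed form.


Step 1. Decompose ∫((15*z**2 - 20*z - 125)/(z**3 - 2*z**2 - 25*z + 50)) dz by partial fractions, (15*z**2 - 20*z - 125)/(z**3 - 2*z**2 - 25*z + 50) = 5/(z + 5) + 5/(z - 2) + 5/(z - 5): now ∫(5/(z - 5)) dz + ∫(5/(z - 2)) dz + ∫(5/(z + 5)) dz.
Step 2. Evaluate the standard form [assuming z > -5]: now 5*log(z + 5) + ∫(5/(z - 5)) dz + ∫(5/(z - 2)) dz.
Step 3. Evaluate the standard form [assuming z > 2]: now 5*log(z - 2) + 5*log(z + 5) + ∫(5/(z - 5)) dz.
Step 4. Evaluate the standard form [assuming z > 5]: now 5*log(z - 5) + 5*log(z - 2) + 5*log(z + 5).
Answer: 5*log(z - 5) + 5*log(z - 2) + 5*log(z + 5).


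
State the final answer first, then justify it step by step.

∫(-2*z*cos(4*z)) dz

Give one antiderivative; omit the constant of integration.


The answer is -z*sin(4*z)/2 - cos(4*z)/8.
Step 1. Integrate ∫(-2*z*cos(4*z)) dz by parts with u = z, dv = (-2*cos(4*z)) dz, so v = -sin(4*z)/2: now -z*sin(4*z)/2 + ∫(sin(4*z)/2) dz.
Step 2. Evaluate the standard form: now -z*sin(4*z)/2 - cos(4*z)/8.
Answer: -z*sin(4*z)/2 - cos(4*z)/8.


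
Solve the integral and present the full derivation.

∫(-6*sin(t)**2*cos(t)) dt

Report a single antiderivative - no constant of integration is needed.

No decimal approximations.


Step 1. Substitute u = sin(t), turning ∫(-6*sin(t)**2*cos(t)) dt into ∫(-6*u**2) du: now ∫(-6*u**2) du.
Step 2. Evaluate the standard form: now -2*u**3.
Step 3. Substitute back u = sin(t): now -2*sin(t)**3.
Answer: -2*sin(t)**3.


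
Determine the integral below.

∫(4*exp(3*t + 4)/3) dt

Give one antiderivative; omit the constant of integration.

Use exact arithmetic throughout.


Answer: 4*exp(3*t + 4)/9.


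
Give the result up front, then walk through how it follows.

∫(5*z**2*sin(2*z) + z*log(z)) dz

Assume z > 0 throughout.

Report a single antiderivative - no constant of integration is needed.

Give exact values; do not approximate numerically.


The answer is z**2*log(z)/2 - 5*z**2*cos(2*z)/2 - z**2/4 + 5*z*sin(2*z)/2 + 5*cos(2*z)/4.
Step 1. Rewrite: now ∫(z*log(z)) dz + ∫(5*z**2*sin(2*z)) dz.
Step 2. Integrate ∫(5*z**2*sin(2*z)) dz by parts with u = z**2, dv = (5*sin(2*z)) dz, so v = -5*cos(2*z)/2: now -5*z**2*cos(2*z)/2 + ∫(z*log(z)) dz + ∫(5*z*cos(2*z)) dz.
Step 3. Integrate ∫(5*z*cos(2*z)) dz by parts with u = z, dv = (5*cos(2*z)) dz, so v = 5*sin(2*z)/2: now -5*z**2*cos(2*z)/2 + 5*z*sin(2*z)/2 + ∫(z*log(z)) dz + ∫(-5*sin(2*z)/2) dz.
Step 4. Evaluate the standard form: now -5*z**2*cos(2*z)/2 + 5*z*sin(2*z)/2 + 5*cos(2*z)/4 + ∫(z*log(z)) dz.
Step 5. Integrate ∫(z*log(z)) dz by parts with u = log(z), dv = (z) dz, so v = z**2/2 [assuming z > 0]: now z**2*log(z)/2 - 5*z**2*cos(2*z)/2 + 5*z*sin(2*z)/2 + 5*cos(2*z)/4 + ∫(-z/2) dz.
Step 6. Evaluate the standard form: now z**2*log(z)/2 - 5*z**2*cos(2*z)/2 - z**2/4 + 5*z*sin(2*z)/2 + 5*cos(2*z)/4.
Answer: z**2*log(z)/2 - 5*z**2*cos(2*z)/2 - z**2/4 + 5*z*sin(2*z)/2 + 5*cos(2*z)/4.


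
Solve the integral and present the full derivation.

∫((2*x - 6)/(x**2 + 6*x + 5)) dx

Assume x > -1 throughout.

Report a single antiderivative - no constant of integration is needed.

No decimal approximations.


Step 1. Decompose ∫((2*x - 6)/(x**2 + 6*x + 5)) dx by partial fractions, (2*x - 6)/(x**2 + 6*x + 5) = 4/(x + 5) - 2/(x + 1): now ∫(-2/(x + 1)) dx + ∫(4/(x + 5)) dx.
Step 2. Evaluate the standard form [assuming x > -5]: now 4*log(x + 5) + ∫(-2/(x + 1)) dx.
Step 3. Evaluate the standard form [assuming x > -1]: now -2*log(x + 1) + 4*log(x + 5).
Answer: -2*log(x + 1) + 4*log(x + 5).


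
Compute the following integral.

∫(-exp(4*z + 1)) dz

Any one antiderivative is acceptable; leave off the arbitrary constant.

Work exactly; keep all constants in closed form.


Answer: -exp(4*z + 1)/4.


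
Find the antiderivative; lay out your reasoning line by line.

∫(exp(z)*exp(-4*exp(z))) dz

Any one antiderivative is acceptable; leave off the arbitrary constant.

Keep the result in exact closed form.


Step 1. Substitute u = exp(z), turning ∫(exp(z)*exp(-4*exp(z))) dz into ∫(exp(-4*u)) du: now ∫(exp(-4*u)) du.
Step 2. Evaluate the standard form: now -exp(-4*u)/4.
Step 3. Substitute back u = exp(z): now -exp(-4*exp(z))/4.
Answer: -exp(-4*exp(z))/4.


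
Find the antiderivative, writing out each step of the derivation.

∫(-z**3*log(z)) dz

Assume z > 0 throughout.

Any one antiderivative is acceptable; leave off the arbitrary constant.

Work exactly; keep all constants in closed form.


Step 1. Integrate ∫(-z**3*log(z)) dz by parts with u = log(z), dv = (-z**3) dz, so v = -z**4/4 [assuming z > 0]: now -z**4*log(z)/4 + ∫(z**3/4) dz.
Step 2. Evaluate the standard form: now -z**4*log(z)/4 + z**4/16.
Answer: -z**4*log(z)/4 + z**4/16.


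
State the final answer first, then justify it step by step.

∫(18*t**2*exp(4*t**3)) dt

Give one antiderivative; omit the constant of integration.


The answer is 3*exp(4*t**3)/2.
Step 1. Substitute u = t**3, turning ∫(18*t**2*exp(4*t**3)) dt into ∫(6*exp(4*u)) du: now ∫(6*exp(4*u)) du.
Step 2. Evaluate the standard form: now 3*exp(4*u)/2.
Step 3. Substitute back u = t**3: now 3*exp(4*t**3)/2.
Answer: 3*exp(4*t**3)/2.


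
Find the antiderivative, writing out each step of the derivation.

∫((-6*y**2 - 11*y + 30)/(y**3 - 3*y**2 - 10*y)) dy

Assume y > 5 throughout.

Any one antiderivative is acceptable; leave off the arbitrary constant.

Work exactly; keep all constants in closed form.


Step 1. Decompose ∫((-6*y**2 - 11*y + 30)/(y**3 - 3*y**2 - 10*y)) dy by partial fractions, (-6*y**2 - 11*y + 30)/(y**3 - 3*y**2 - 10*y) = 2/(y + 2) - 5/(y - 5) - 3/y: now ∫(-3/y) dy + ∫(-5/(y - 5)) dy + ∫(2/(y + 2)) dy.
Step 2. Evaluate the standard form [assuming y > 0]: now -3*log(y) + ∫(-5/(y - 5)) dy + ∫(2/(y + 2)) dy.
Step 3. Evaluate the standard form [assuming y > 5]: now -3*log(y) - 5*log(y - 5) + ∫(2/(y + 2)) dy.
Step 4. Evaluate the standard form [assuming y > -2]: now -3*log(y) - 5*log(y - 5) + 2*log(y + 2).
Answer: -3*log(y) - 5*log(y - 5) + 2*log(y + 2).


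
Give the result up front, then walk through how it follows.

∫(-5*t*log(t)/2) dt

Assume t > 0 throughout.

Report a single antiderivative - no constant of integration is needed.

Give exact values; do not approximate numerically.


The answer is -5*t**2*log(t)/4 + 5*t**2/8.
Step 1. Integrate ∫(-5*t*log(t)/2) dt by parts with u = log(t), dv = (-5*t/2) dt, so v = -5*t**2/4 [assuming t > 0]: now -5*t**2*log(t)/4 + ∫(5*t/4) dt.
Step 2. Evaluate the standard form: now -5*t**2*log(t)/4 + 5*t**2/8.
Answer: -5*t**2*log(t)/4 + 5*t**2/8.


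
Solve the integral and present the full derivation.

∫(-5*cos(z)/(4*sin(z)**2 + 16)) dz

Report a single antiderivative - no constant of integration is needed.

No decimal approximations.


Step 1. Substitute u = sin(z), turning ∫(-5*cos(z)/(4*sin(z)**2 + 16)) dz into ∫(-5/(4*(u**2 + 4))) du: now ∫(-5/(4*(u**2 + 4))) du.
Step 2. Evaluate the standard form: now -5*atan(u/2)/8.
Step 3. Substitute back u = sin(z): now -5*atan(sin(z)/2)/8.
Answer: -5*atan(sin(z)/2)/8.


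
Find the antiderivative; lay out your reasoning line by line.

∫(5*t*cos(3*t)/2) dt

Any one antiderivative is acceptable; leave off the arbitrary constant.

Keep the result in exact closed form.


Step 1. Integrate ∫(5*t*cos(3*t)/2) dt by parts with u = t, dv = (5*cos(3*t)/2) dt, so v = 5*sin(3*t)/6: now 5*t*sin(3*t)/6 + ∫(-5*sin(3*t)/6) dt.
Step 2. Evaluate the standard form: now 5*t*sin(3*t)/6 + 5*cos(3*t)/18.
Answer: 5*t*sin(3*t)/6 + 5*cos(3*t)/18.


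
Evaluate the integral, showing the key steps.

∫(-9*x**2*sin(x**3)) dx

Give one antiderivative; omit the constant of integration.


Step 1. Substitute u = x**3, turning ∫(-9*x**2*sin(x**3)) dx into ∫(-3*sin(u)) du: now ∫(-3*sin(u)) du.
Step 2. Evaluate the standard form: now 3*cos(u).
Step 3. Substitute back u = x**3: now 3*cos(x**3).
Answer: 3*cos(x**3).


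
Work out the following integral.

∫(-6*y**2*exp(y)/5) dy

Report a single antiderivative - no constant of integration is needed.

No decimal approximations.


Answer: -6*y**2*exp(y)/5 + 12*y*exp(y)/5 - 12*exp(y)/5.


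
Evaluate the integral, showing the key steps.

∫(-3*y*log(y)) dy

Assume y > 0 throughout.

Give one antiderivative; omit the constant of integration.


Step 1. Integrate ∫(-3*y*log(y)) dy by parts with u = log(y), dv = (-3*y) dy, so v = -3*y**2/2 [assuming y > 0]: now -3*y**2*log(y)/2 + ∫(3*y/2) dy.
Step 2. Evaluate the standard form: now -3*y**2*log(y)/2 + 3*y**2/4.
Answer: -3*y**2*log(y)/2 + 3*y**2/4.


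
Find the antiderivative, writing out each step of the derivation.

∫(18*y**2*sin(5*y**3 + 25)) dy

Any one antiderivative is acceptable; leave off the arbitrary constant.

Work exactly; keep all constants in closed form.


Step 1. Substitute u = y**3 + 5, turning ∫(18*y**2*sin(5*y**3 + 25)) dy into ∫(6*sin(5*u)) du: now ∫(6*sin(5*u)) du.
Step 2. Evaluate the standard form: now -6*cos(5*u)/5.
Step 3. Substitute back u = y**3 + 5: now -6*cos(5*y**3 + 25)/5.
Answer: -6*cos(5*y**3 + 25)/5.


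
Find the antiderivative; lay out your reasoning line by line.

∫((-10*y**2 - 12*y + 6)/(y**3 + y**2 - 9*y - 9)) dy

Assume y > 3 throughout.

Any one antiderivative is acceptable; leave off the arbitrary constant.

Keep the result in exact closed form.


Step 1. Decompose ∫((-10*y**2 - 12*y + 6)/(y**3 + y**2 - 9*y - 9)) dy by partial fractions, (-10*y**2 - 12*y + 6)/(y**3 + y**2 - 9*y - 9) = -4/(y + 3) - 1/(y + 1) - 5/(y - 3): now ∫(-5/(y - 3)) dy + ∫(-1/(y + 1)) dy + ∫(-4/(y + 3)) dy.
Step 2. Evaluate the standard form [assuming y > -1]: now -log(y + 1) + ∫(-5/(y - 3)) dy + ∫(-4/(y + 3)) dy.
Step 3. Evaluate the standard form [assuming y > 3]: now -5*log(y - 3) - log(y + 1) + ∫(-4/(y + 3)) dy.
Step 4. Evaluate the standard form [assuming y > -3]: now -5*log(y - 3) - log(y + 1) - 4*log(y + 3).
Answer: -5*log(y - 3) - log(y + 1) - 4*log(y + 3).


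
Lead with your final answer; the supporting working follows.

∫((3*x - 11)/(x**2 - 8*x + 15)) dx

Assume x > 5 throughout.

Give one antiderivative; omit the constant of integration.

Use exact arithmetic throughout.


The answer is 2*log(x - 5) + log(x - 3).
Step 1. Decompose ∫((3*x - 11)/(x**2 - 8*x + 15)) dx by partial fractions, (3*x - 11)/(x**2 - 8*x + 15) = 1/(x - 3) + 2/(x - 5): now ∫(2/(x - 5)) dx + ∫(1/(x - 3)) dx.
Step 2. Evaluate the standard form [assuming x > 3]: now log(x - 3) + ∫(2/(x - 5)) dx.
Step 3. Evaluate the standard form [assuming x > 5]: now 2*log(x - 5) + log(x - 3).
Answer: 2*log(x - 5) + log(x - 3).


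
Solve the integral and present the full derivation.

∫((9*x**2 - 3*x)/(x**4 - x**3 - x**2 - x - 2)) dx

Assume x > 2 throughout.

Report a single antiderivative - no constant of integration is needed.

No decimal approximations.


Step 1. Decompose ∫((9*x**2 - 3*x)/(x**4 - x**3 - x**2 - x - 2)) dx by partial fractions, (9*x**2 - 3*x)/(x**4 - x**3 - x**2 - x - 2) = 3/(x**2 + 1) - 2/(x + 1) + 2/(x - 2): now ∫(2/(x - 2)) dx + ∫(-2/(x + 1)) dx + ∫(3/(x**2 + 1)) dx.
Step 2. Evaluate the standard form [assuming x > -1]: now -2*log(x + 1) + ∫(2/(x - 2)) dx + ∫(3/(x**2 + 1)) dx.
Step 3. Evaluate the standard form [assuming x > 2]: now 2*log(x - 2) - 2*log(x + 1) + ∫(3/(x**2 + 1)) dx.
Step 4. Evaluate the standard form: now 2*log(x - 2) - 2*log(x + 1) + 3*atan(x).
Answer: 2*log(x - 2) - 2*log(x + 1) + 3*atan(x).


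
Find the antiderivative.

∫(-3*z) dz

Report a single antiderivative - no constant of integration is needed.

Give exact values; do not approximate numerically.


Answer: -3*z**2/2.


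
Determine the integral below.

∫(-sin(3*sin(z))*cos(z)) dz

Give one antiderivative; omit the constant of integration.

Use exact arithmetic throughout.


Answer: cos(3*sin(z))/3.


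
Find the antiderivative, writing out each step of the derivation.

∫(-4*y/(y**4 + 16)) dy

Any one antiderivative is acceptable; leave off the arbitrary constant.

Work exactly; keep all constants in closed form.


Step 1. Substitute u = y**2, turning ∫(-4*y/(y**4 + 16)) dy into ∫(-2/(u**2 + 16)) du: now ∫(-2/(u**2 + 16)) du.
Step 2. Evaluate the standard form: now -atan(u/4)/2.
Step 3. Substitute back u = y**2: now -atan(y**2/4)/2.
Answer: -atan(y**2/4)/2.


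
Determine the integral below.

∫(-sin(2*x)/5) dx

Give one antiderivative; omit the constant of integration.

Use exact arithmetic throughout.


Answer: cos(2*x)/10.


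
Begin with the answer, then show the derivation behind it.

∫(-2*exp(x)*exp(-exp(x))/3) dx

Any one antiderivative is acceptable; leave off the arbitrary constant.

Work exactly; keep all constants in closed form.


The answer is 2*exp(-exp(x))/3.
Step 1. Substitute u = exp(x), turning ∫(-2*exp(x)*exp(-exp(x))/3) dx into ∫(-2*exp(-u)/3) du: now ∫(-2*exp(-u)/3) du.
Step 2. Evaluate the standard form: now 2*exp(-u)/3.
Step 3. Substitute back u = exp(x): now 2*exp(-exp(x))/3.
Answer: 2*exp(-exp(x))/3.


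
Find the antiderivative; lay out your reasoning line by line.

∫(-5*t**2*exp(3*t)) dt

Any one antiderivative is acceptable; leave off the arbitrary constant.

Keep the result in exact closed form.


Step 1. Integrate ∫(-5*t**2*exp(3*t)) dt by parts with u = t**2, dv = (-5*exp(3*t)) dt, so v = -5*exp(3*t)/3: now -5*t**2*exp(3*t)/3 + ∫(10*t*exp(3*t)/3) dt.
Step 2. Integrate ∫(10*t*exp(3*t)/3) dt by parts with u = t, dv = (10*exp(3*t)/3) dt, so v = 10*exp(3*t)/9: now -5*t**2*exp(3*t)/3 + 10*t*exp(3*t)/9 + ∫(-10*exp(3*t)/9) dt.
Step 3. Evaluate the standard form: now -5*t**2*exp(3*t)/3 + 10*t*exp(3*t)/9 - 10*exp(3*t)/27.
Answer: -5*t**2*exp(3*t)/3 + 10*t*exp(3*t)/9 - 10*exp(3*t)/27.


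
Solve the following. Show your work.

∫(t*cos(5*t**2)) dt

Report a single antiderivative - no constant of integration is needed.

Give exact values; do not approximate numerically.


Step 1. Substitute u = t**2, turning ∫(t*cos(5*t**2)) dt into ∫(cos(5*u)/2) du: now ∫(cos(5*u)/2) du.
Step 2. Evaluate the standard form: now sin(5*u)/10.
Step 3. Substitute back u = t**2: now sin(5*t**2)/10.
Answer: sin(5*t**2)/10.


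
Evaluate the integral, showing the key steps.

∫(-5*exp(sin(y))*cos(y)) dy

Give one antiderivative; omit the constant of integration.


Step 1. Substitute u = sin(y), turning ∫(-5*exp(sin(y))*cos(y)) dy into ∫(-5*exp(u)) du: now ∫(-5*exp(u)) du.
Step 2. Evaluate the standard form: now -5*exp(u).
Step 3. Substitute back u = sin(y): now -5*exp(sin(y)).
Answer: -5*exp(sin(y)).


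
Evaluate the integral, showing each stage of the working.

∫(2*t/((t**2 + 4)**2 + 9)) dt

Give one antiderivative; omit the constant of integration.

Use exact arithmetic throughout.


Step 1. Substitute u = t**2 + 4, turning ∫(2*t/((t**2 + 4)**2 + 9)) dt into ∫(1/(u**2 + 9)) du: now ∫(1/(u**2 + 9)) du.
Step 2. Evaluate the standard form: now atan(u/3)/3.
Step 3. Substitute back u = t**2 + 4: now atan(t**2/3 + 4/3)/3.
Answer: atan(t**2/3 + 4/3)/3.


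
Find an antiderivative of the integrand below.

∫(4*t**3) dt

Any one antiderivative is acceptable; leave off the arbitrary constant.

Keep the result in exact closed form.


Answer: t**4.


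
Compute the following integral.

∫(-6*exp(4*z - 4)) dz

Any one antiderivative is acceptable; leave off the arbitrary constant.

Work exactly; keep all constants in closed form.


Answer: -3*exp(4*z - 4)/2.


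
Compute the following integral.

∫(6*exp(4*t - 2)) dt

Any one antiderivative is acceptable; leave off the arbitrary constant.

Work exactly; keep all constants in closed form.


Answer: 3*exp(4*t - 2)/2.


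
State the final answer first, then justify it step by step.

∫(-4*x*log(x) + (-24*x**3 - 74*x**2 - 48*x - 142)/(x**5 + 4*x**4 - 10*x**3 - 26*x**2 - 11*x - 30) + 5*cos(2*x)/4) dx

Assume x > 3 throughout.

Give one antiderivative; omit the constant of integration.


The answer is -2*x**2*log(x) + x**2 - 4*log(x - 3) + 2*log(x + 2) + 2*log(x + 5) + 5*sin(2*x)/8 + 2*atan(x).
Step 1. Rewrite: now ∫(-4*x*log(x)) dx + ∫((-24*x**3 - 74*x**2 - 48*x - 142)/(x**5 + 4*x**4 - 10*x**3 - 26*x**2 - 11*x - 30)) dx + ∫(5*cos(2*x)/4) dx.
Step 2. Integrate ∫(-4*x*log(x)) dx by parts with u = log(x), dv = (-4*x) dx, so v = -2*x**2 [assuming x > 0]: now -2*x**2*log(x) + ∫(2*x) dx + ∫((-24*x**3 - 74*x**2 - 48*x - 142)/(x**5 + 4*x**4 - 10*x**3 - 26*x**2 - 11*x - 30)) dx + ∫(5*cos(2*x)/4) dx.
Step 3. Evaluate the standard form: now -2*x**2*log(x) + x**2 + ∫((-24*x**3 - 74*x**2 - 48*x - 142)/(x**5 + 4*x**4 - 10*x**3 - 26*x**2 - 11*x - 30)) dx + ∫(5*cos(2*x)/4) dx.
Step 4. Decompose ∫((-24*x**3 - 74*x**2 - 48*x - 142)/(x**5 + 4*x**4 - 10*x**3 - 26*x**2 - 11*x - 30)) dx by partial fractions, (-24*x**3 - 74*x**2 - 48*x - 142)/(x**5 + 4*x**4 - 10*x**3 - 26*x**2 - 11*x - 30) = 2/(x**2 + 1) + 2/(x + 5) + 2/(x + 2) - 4/(x - 3): now -2*x**2*log(x) + x**2 + ∫(-4/(x - 3)) dx + ∫(2/(x + 2)) dx + ∫(2/(x + 5)) dx + ∫(2/(x**2 + 1)) dx + ∫(5*cos(2*x)/4) dx.
Step 5. Evaluate the standard form [assuming x > -2]: now -2*x**2*log(x) + x**2 + 2*log(x + 2) + ∫(-4/(x - 3)) dx + ∫(2/(x + 5)) dx + ∫(2/(x**2 + 1)) dx + ∫(5*cos(2*x)/4) dx.
Step 6. Evaluate the standard form [assuming x > -5]: now -2*x**2*log(x) + x**2 + 2*log(x + 2) + 2*log(x + 5) + ∫(-4/(x - 3)) dx + ∫(2/(x**2 + 1)) dx + ∫(5*cos(2*x)/4) dx.
Step 7. Evaluate the standard form [assuming x > 3]: now -2*x**2*log(x) + x**2 - 4*log(x - 3) + 2*log(x + 2) + 2*log(x + 5) + ∫(2/(x**2 + 1)) dx + ∫(5*cos(2*x)/4) dx.
Step 8. Evaluate the standard form: now -2*x**2*log(x) + x**2 - 4*log(x - 3) + 2*log(x + 2) + 2*log(x + 5) + 2*atan(x) + ∫(5*cos(2*x)/4) dx.
Step 9. Evaluate the standard form: now -2*x**2*log(x) + x**2 - 4*log(x - 3) + 2*log(x + 2) + 2*log(x + 5) + 5*sin(2*x)/8 + 2*atan(x).
Answer: -2*x**2*log(x) + x**2 - 4*log(x - 3) + 2*log(x + 2) + 2*log(x + 5) + 5*sin(2*x)/8 + 2*atan(x).


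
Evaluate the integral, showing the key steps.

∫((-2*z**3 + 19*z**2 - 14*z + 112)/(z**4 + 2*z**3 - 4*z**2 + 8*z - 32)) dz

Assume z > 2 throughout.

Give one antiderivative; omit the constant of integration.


Step 1. Decompose ∫((-2*z**3 + 19*z**2 - 14*z + 112)/(z**4 + 2*z**3 - 4*z**2 + 8*z - 32)) dz by partial fractions, (-2*z**3 + 19*z**2 - 14*z + 112)/(z**4 + 2*z**3 - 4*z**2 + 8*z - 32) = -3/(z**2 + 4) - 5/(z + 4) + 3/(z - 2): now ∫(3/(z - 2)) dz + ∫(-5/(z + 4)) dz + ∫(-3/(z**2 + 4)) dz.
Step 2. Evaluate the standard form [assuming z > -4]: now -5*log(z + 4) + ∫(3/(z - 2)) dz + ∫(-3/(z**2 + 4)) dz.
Step 3. Evaluate the standard form [assuming z > 2]: now 3*log(z - 2) - 5*log(z + 4) + ∫(-3/(z**2 + 4)) dz.
Step 4. Evaluate the standard form: now 3*log(z - 2) - 5*log(z + 4) - 3*atan(z/2)/2.
Answer: 3*log(z - 2) - 5*log(z + 4) - 3*atan(z/2)/2.


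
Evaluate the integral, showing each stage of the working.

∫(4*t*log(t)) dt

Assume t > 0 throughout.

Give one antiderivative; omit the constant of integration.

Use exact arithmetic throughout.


Step 1. Integrate ∫(4*t*log(t)) dt by parts with u = log(t), dv = (4*t) dt, so v = 2*t**2 [assuming t > 0]: now 2*t**2*log(t) + ∫(-2*t) dt.
Step 2. Evaluate the standard form: now 2*t**2*log(t) - t**2.
Answer: 2*t**2*log(t) - t**2.


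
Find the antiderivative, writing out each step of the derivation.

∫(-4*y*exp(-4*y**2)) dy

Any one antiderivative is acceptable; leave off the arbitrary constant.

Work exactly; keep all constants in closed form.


Step 1. Substitute u = y**2, turning ∫(-4*y*exp(-4*y**2)) dy into ∫(-2*exp(-4*u)) du: now ∫(-2*exp(-4*u)) du.
Step 2. Evaluate the standard form: now exp(-4*u)/2.
Step 3. Substitute back u = y**2: now exp(-4*y**2)/2.
Answer: exp(-4*y**2)/2.


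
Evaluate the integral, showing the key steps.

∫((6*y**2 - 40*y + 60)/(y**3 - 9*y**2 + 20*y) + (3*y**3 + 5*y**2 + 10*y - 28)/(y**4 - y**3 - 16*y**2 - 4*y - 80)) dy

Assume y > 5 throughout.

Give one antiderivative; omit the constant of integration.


Step 1. Rewrite: now ∫((6*y**2 - 40*y + 60)/(y**3 - 9*y**2 + 20*y)) dy + ∫((3*y**3 + 5*y**2 + 10*y - 28)/(y**4 - y**3 - 16*y**2 - 4*y - 80)) dy.
Step 2. Decompose ∫((3*y**3 + 5*y**2 + 10*y - 28)/(y**4 - y**3 - 16*y**2 - 4*y - 80)) dy by partial fractions, (3*y**3 + 5*y**2 + 10*y - 28)/(y**4 - y**3 - 16*y**2 - 4*y - 80) = 2/(y**2 + 4) + 1/(y + 4) + 2/(y - 5): now ∫((6*y**2 - 40*y + 60)/(y**3 - 9*y**2 + 20*y)) dy + ∫(2/(y - 5)) dy + ∫(1/(y + 4)) dy + ∫(2/(y**2 + 4)) dy.
Step 3. Evaluate the standard form [assuming y > -4]: now log(y + 4) + ∫((6*y**2 - 40*y + 60)/(y**3 - 9*y**2 + 20*y)) dy + ∫(2/(y - 5)) dy + ∫(2/(y**2 + 4)) dy.
Step 4. Evaluate the standard form [assuming y > 5]: now 2*log(y - 5) + log(y + 4) + ∫((6*y**2 - 40*y + 60)/(y**3 - 9*y**2 + 20*y)) dy + ∫(2/(y**2 + 4)) dy.
Step 5. Evaluate the standard form: now 2*log(y - 5) + log(y + 4) + atan(y/2) + ∫((6*y**2 - 40*y + 60)/(y**3 - 9*y**2 + 20*y)) dy.
Step 6. Decompose ∫((6*y**2 - 40*y + 60)/(y**3 - 9*y**2 + 20*y)) dy by partial fractions, (6*y**2 - 40*y + 60)/(y**3 - 9*y**2 + 20*y) = 1/(y - 4) + 2/(y - 5) + 3/y: now 2*log(y - 5) + log(y + 4) + atan(y/2) + ∫(3/y) dy + ∫(2/(y - 5)) dy + ∫(1/(y - 4)) dy.
Step 7. Evaluate the standard form [assuming y > 5]: now 4*log(y - 5) + log(y + 4) + atan(y/2) + ∫(3/y) dy + ∫(1/(y - 4)) dy.
Step 8. Evaluate the standard form [assuming y > 4]: now 4*log(y - 5) + log(y - 4) + log(y + 4) + atan(y/2) + ∫(3/y) dy.
Step 9. Evaluate the standard form [assuming y > 0]: now 3*log(y) + 4*log(y - 5) + log(y - 4) + log(y + 4) + atan(y/2).
Answer: 3*log(y) + 4*log(y - 5) + log(y - 4) + log(y + 4) + atan(y/2).


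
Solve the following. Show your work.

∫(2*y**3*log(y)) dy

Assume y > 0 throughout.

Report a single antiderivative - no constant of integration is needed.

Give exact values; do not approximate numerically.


Step 1. Integrate ∫(2*y**3*log(y)) dy by parts with u = log(y), dv = (2*y**3) dy, so v = y**4/2 [assuming y > 0]: now y**4*log(y)/2 + ∫(-y**3/2) dy.
Step 2. Evaluate the standard form: now y**4*log(y)/2 - y**4/8.
Answer: y**4*log(y)/2 - y**4/8.


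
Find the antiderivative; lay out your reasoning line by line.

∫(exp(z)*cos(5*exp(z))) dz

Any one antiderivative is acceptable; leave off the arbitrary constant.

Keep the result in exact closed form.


Step 1. Substitute u = exp(z), turning ∫(exp(z)*cos(5*exp(z))) dz into ∫(cos(5*u)) du: now ∫(cos(5*u)) du.
Step 2. Evaluate the standard form: now sin(5*u)/5.
Step 3. Substitute back u = exp(z): now sin(5*exp(z))/5.
Answer: sin(5*exp(z))/5.


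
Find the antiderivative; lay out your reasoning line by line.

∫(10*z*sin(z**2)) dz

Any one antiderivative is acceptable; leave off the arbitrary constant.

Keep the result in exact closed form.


Step 1. Substitute u = z**2, turning ∫(10*z*sin(z**2)) dz into ∫(5*sin(u)) du: now ∫(5*sin(u)) du.
Step 2. Evaluate the standard form: now -5*cos(u).
Step 3. Substitute back u = z**2: now -5*cos(z**2).
Answer: -5*cos(z**2).


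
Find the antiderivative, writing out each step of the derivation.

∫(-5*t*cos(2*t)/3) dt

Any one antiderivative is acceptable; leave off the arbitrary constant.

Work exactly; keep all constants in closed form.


Step 1. Integrate ∫(-5*t*cos(2*t)/3) dt by parts with u = t, dv = (-5*cos(2*t)/3) dt, so v = -5*sin(2*t)/6: now -5*t*sin(2*t)/6 + ∫(5*sin(2*t)/6) dt.
Step 2. Evaluate the standard form: now -5*t*sin(2*t)/6 - 5*cos(2*t)/12.
Answer: -5*t*sin(2*t)/6 - 5*cos(2*t)/12.


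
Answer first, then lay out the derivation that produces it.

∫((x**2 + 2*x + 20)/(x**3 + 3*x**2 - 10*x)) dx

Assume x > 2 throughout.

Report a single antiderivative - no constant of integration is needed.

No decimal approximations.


The answer is -2*log(x) + 2*log(x - 2) + log(x + 5).
Step 1. Decompose ∫((x**2 + 2*x + 20)/(x**3 + 3*x**2 - 10*x)) dx by partial fractions, (x**2 + 2*x + 20)/(x**3 + 3*x**2 - 10*x) = 1/(x + 5) + 2/(x - 2) - 2/x: now ∫(-2/x) dx + ∫(2/(x - 2)) dx + ∫(1/(x + 5)) dx.
Step 2. Evaluate the standard form [assuming x > -5]: now log(x + 5) + ∫(-2/x) dx + ∫(2/(x - 2)) dx.
Step 3. Evaluate the standard form [assuming x > 2]: now 2*log(x - 2) + log(x + 5) + ∫(-2/x) dx.
Step 4. Evaluate the standard form [assuming x > 0]: now -2*log(x) + 2*log(x - 2) + log(x + 5).
Answer: -2*log(x) + 2*log(x - 2) + log(x + 5).


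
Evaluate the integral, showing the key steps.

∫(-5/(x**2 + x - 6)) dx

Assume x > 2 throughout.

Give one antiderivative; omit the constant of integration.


Step 1. Decompose ∫(-5/(x**2 + x - 6)) dx by partial fractions, -5/(x**2 + x - 6) = 1/(x + 3) - 1/(x - 2): now ∫(-1/(x - 2)) dx + ∫(1/(x + 3)) dx.
Step 2. Evaluate the standard form [assuming x > -3]: now log(x + 3) + ∫(-1/(x - 2)) dx.
Step 3. Evaluate the standard form [assuming x > 2]: now -log(x - 2) + log(x + 3).
Answer: -log(x - 2) + log(x + 3).


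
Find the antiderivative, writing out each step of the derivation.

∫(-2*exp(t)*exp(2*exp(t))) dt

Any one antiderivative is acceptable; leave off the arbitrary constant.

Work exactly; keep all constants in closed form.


Step 1. Substitute u = exp(t), turning ∫(-2*exp(t)*exp(2*exp(t))) dt into ∫(-2*exp(2*u)) du: now ∫(-2*exp(2*u)) du.
Step 2. Evaluate the standard form: now -exp(2*u).
Step 3. Substitute back u = exp(t): now -exp(2*exp(t)).
Answer: -exp(2*exp(t)).


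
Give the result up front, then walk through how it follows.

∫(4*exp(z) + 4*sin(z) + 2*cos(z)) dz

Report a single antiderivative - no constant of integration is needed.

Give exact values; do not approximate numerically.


The answer is 4*exp(z) + 2*sin(z) - 4*cos(z).
Step 1. Rewrite: now ∫(4*exp(z)) dz + ∫(4*sin(z)) dz + ∫(2*cos(z)) dz.
Step 2. Evaluate the standard form: now -4*cos(z) + ∫(4*exp(z)) dz + ∫(2*cos(z)) dz.
Step 3. Evaluate the standard form: now 2*sin(z) - 4*cos(z) + ∫(4*exp(z)) dz.
Step 4. Evaluate the standard form: now 4*exp(z) + 2*sin(z) - 4*cos(z).
Answer: 4*exp(z) + 2*sin(z) - 4*cos(z).


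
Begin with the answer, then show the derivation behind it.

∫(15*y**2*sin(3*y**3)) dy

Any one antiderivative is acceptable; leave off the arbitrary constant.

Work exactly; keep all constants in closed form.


The answer is -5*cos(3*y**3)/3.
Step 1. Substitute u = y**3, turning ∫(15*y**2*sin(3*y**3)) dy into ∫(5*sin(3*u)) du: now ∫(5*sin(3*u)) du.
Step 2. Evaluate the standard form: now -5*cos(3*u)/3.
Step 3. Substitute back u = y**3: now -5*cos(3*y**3)/3.
Answer: -5*cos(3*y**3)/3.


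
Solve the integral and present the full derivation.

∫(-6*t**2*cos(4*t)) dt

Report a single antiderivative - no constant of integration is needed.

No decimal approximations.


Step 1. Integrate ∫(-6*t**2*cos(4*t)) dt by parts with u = t**2, dv = (-6*cos(4*t)) dt, so v = -3*sin(4*t)/2: now -3*t**2*sin(4*t)/2 + ∫(3*t*sin(4*t)) dt.
Step 2. Integrate ∫(3*t*sin(4*t)) dt by parts with u = t, dv = (3*sin(4*t)) dt, so v = -3*cos(4*t)/4: now -3*t**2*sin(4*t)/2 - 3*t*cos(4*t)/4 + ∫(3*cos(4*t)/4) dt.
Step 3. Evaluate the standard form: now -3*t**2*sin(4*t)/2 - 3*t*cos(4*t)/4 + 3*sin(4*t)/16.
Answer: -3*t**2*sin(4*t)/2 - 3*t*cos(4*t)/4 + 3*sin(4*t)/16.


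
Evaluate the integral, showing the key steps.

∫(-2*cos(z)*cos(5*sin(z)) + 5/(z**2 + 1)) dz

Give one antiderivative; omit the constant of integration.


Step 1. Rewrite: now ∫(-2*cos(z)*cos(5*sin(z))) dz + ∫(5/(z**2 + 1)) dz.
Step 2. Evaluate the standard form: now 5*atan(z) + ∫(-2*cos(z)*cos(5*sin(z))) dz.
Step 3. Substitute u = sin(z), turning ∫(-2*cos(z)*cos(5*sin(z))) dz into ∫(-2*cos(5*u)) du: now 5*atan(z) + ∫(-2*cos(5*u)) du.
Step 4. Evaluate the standard form: now -2*sin(5*u)/5 + 5*atan(z).
Step 5. Substitute back u = sin(z): now -2*sin(5*sin(z))/5 + 5*atan(z).
Answer: -2*sin(5*sin(z))/5 + 5*atan(z).
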